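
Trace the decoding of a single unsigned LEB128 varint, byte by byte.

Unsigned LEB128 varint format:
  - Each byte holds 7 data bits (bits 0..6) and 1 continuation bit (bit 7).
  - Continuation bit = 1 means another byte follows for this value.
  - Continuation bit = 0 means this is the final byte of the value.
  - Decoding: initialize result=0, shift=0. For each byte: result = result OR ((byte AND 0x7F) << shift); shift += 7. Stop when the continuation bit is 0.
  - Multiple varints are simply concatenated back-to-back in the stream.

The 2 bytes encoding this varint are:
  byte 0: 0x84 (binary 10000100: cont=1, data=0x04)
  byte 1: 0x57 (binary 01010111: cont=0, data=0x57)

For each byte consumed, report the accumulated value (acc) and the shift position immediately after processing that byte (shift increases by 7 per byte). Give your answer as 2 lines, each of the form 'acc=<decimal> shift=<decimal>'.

Answer: acc=4 shift=7
acc=11140 shift=14

Derivation:
byte 0=0x84: payload=0x04=4, contrib = 4<<0 = 4; acc -> 4, shift -> 7
byte 1=0x57: payload=0x57=87, contrib = 87<<7 = 11136; acc -> 11140, shift -> 14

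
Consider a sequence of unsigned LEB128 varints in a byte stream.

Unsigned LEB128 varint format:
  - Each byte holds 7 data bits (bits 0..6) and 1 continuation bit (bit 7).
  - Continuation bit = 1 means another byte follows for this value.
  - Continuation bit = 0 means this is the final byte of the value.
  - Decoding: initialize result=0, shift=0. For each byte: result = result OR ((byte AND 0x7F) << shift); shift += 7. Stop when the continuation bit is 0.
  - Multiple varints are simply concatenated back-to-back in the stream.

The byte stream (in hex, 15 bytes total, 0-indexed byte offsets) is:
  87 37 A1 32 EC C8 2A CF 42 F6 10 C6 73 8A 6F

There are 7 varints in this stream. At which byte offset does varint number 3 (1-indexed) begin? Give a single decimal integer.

Answer: 4

Derivation:
  byte[0]=0x87 cont=1 payload=0x07=7: acc |= 7<<0 -> acc=7 shift=7
  byte[1]=0x37 cont=0 payload=0x37=55: acc |= 55<<7 -> acc=7047 shift=14 [end]
Varint 1: bytes[0:2] = 87 37 -> value 7047 (2 byte(s))
  byte[2]=0xA1 cont=1 payload=0x21=33: acc |= 33<<0 -> acc=33 shift=7
  byte[3]=0x32 cont=0 payload=0x32=50: acc |= 50<<7 -> acc=6433 shift=14 [end]
Varint 2: bytes[2:4] = A1 32 -> value 6433 (2 byte(s))
  byte[4]=0xEC cont=1 payload=0x6C=108: acc |= 108<<0 -> acc=108 shift=7
  byte[5]=0xC8 cont=1 payload=0x48=72: acc |= 72<<7 -> acc=9324 shift=14
  byte[6]=0x2A cont=0 payload=0x2A=42: acc |= 42<<14 -> acc=697452 shift=21 [end]
Varint 3: bytes[4:7] = EC C8 2A -> value 697452 (3 byte(s))
  byte[7]=0xCF cont=1 payload=0x4F=79: acc |= 79<<0 -> acc=79 shift=7
  byte[8]=0x42 cont=0 payload=0x42=66: acc |= 66<<7 -> acc=8527 shift=14 [end]
Varint 4: bytes[7:9] = CF 42 -> value 8527 (2 byte(s))
  byte[9]=0xF6 cont=1 payload=0x76=118: acc |= 118<<0 -> acc=118 shift=7
  byte[10]=0x10 cont=0 payload=0x10=16: acc |= 16<<7 -> acc=2166 shift=14 [end]
Varint 5: bytes[9:11] = F6 10 -> value 2166 (2 byte(s))
  byte[11]=0xC6 cont=1 payload=0x46=70: acc |= 70<<0 -> acc=70 shift=7
  byte[12]=0x73 cont=0 payload=0x73=115: acc |= 115<<7 -> acc=14790 shift=14 [end]
Varint 6: bytes[11:13] = C6 73 -> value 14790 (2 byte(s))
  byte[13]=0x8A cont=1 payload=0x0A=10: acc |= 10<<0 -> acc=10 shift=7
  byte[14]=0x6F cont=0 payload=0x6F=111: acc |= 111<<7 -> acc=14218 shift=14 [end]
Varint 7: bytes[13:15] = 8A 6F -> value 14218 (2 byte(s))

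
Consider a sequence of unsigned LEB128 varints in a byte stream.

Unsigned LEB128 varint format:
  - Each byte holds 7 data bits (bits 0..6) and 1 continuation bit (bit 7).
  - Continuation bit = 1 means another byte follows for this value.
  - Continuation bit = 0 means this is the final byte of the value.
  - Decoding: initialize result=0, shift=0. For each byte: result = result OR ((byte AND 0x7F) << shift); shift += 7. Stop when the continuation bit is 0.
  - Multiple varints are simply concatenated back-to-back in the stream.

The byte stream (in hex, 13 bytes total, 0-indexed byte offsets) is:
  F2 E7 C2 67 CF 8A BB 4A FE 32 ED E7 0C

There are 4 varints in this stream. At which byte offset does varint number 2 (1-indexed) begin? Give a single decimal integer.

Answer: 4

Derivation:
  byte[0]=0xF2 cont=1 payload=0x72=114: acc |= 114<<0 -> acc=114 shift=7
  byte[1]=0xE7 cont=1 payload=0x67=103: acc |= 103<<7 -> acc=13298 shift=14
  byte[2]=0xC2 cont=1 payload=0x42=66: acc |= 66<<14 -> acc=1094642 shift=21
  byte[3]=0x67 cont=0 payload=0x67=103: acc |= 103<<21 -> acc=217101298 shift=28 [end]
Varint 1: bytes[0:4] = F2 E7 C2 67 -> value 217101298 (4 byte(s))
  byte[4]=0xCF cont=1 payload=0x4F=79: acc |= 79<<0 -> acc=79 shift=7
  byte[5]=0x8A cont=1 payload=0x0A=10: acc |= 10<<7 -> acc=1359 shift=14
  byte[6]=0xBB cont=1 payload=0x3B=59: acc |= 59<<14 -> acc=968015 shift=21
  byte[7]=0x4A cont=0 payload=0x4A=74: acc |= 74<<21 -> acc=156157263 shift=28 [end]
Varint 2: bytes[4:8] = CF 8A BB 4A -> value 156157263 (4 byte(s))
  byte[8]=0xFE cont=1 payload=0x7E=126: acc |= 126<<0 -> acc=126 shift=7
  byte[9]=0x32 cont=0 payload=0x32=50: acc |= 50<<7 -> acc=6526 shift=14 [end]
Varint 3: bytes[8:10] = FE 32 -> value 6526 (2 byte(s))
  byte[10]=0xED cont=1 payload=0x6D=109: acc |= 109<<0 -> acc=109 shift=7
  byte[11]=0xE7 cont=1 payload=0x67=103: acc |= 103<<7 -> acc=13293 shift=14
  byte[12]=0x0C cont=0 payload=0x0C=12: acc |= 12<<14 -> acc=209901 shift=21 [end]
Varint 4: bytes[10:13] = ED E7 0C -> value 209901 (3 byte(s))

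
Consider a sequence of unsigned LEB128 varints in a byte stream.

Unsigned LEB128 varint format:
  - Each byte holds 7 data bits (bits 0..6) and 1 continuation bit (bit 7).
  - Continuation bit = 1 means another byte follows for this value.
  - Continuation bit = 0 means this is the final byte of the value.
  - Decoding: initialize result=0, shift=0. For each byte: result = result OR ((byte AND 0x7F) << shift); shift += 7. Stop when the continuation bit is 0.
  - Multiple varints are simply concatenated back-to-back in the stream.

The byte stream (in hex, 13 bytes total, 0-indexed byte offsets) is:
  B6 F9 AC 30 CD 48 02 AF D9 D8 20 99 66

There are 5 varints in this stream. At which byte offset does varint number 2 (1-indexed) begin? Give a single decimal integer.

Answer: 4

Derivation:
  byte[0]=0xB6 cont=1 payload=0x36=54: acc |= 54<<0 -> acc=54 shift=7
  byte[1]=0xF9 cont=1 payload=0x79=121: acc |= 121<<7 -> acc=15542 shift=14
  byte[2]=0xAC cont=1 payload=0x2C=44: acc |= 44<<14 -> acc=736438 shift=21
  byte[3]=0x30 cont=0 payload=0x30=48: acc |= 48<<21 -> acc=101399734 shift=28 [end]
Varint 1: bytes[0:4] = B6 F9 AC 30 -> value 101399734 (4 byte(s))
  byte[4]=0xCD cont=1 payload=0x4D=77: acc |= 77<<0 -> acc=77 shift=7
  byte[5]=0x48 cont=0 payload=0x48=72: acc |= 72<<7 -> acc=9293 shift=14 [end]
Varint 2: bytes[4:6] = CD 48 -> value 9293 (2 byte(s))
  byte[6]=0x02 cont=0 payload=0x02=2: acc |= 2<<0 -> acc=2 shift=7 [end]
Varint 3: bytes[6:7] = 02 -> value 2 (1 byte(s))
  byte[7]=0xAF cont=1 payload=0x2F=47: acc |= 47<<0 -> acc=47 shift=7
  byte[8]=0xD9 cont=1 payload=0x59=89: acc |= 89<<7 -> acc=11439 shift=14
  byte[9]=0xD8 cont=1 payload=0x58=88: acc |= 88<<14 -> acc=1453231 shift=21
  byte[10]=0x20 cont=0 payload=0x20=32: acc |= 32<<21 -> acc=68562095 shift=28 [end]
Varint 4: bytes[7:11] = AF D9 D8 20 -> value 68562095 (4 byte(s))
  byte[11]=0x99 cont=1 payload=0x19=25: acc |= 25<<0 -> acc=25 shift=7
  byte[12]=0x66 cont=0 payload=0x66=102: acc |= 102<<7 -> acc=13081 shift=14 [end]
Varint 5: bytes[11:13] = 99 66 -> value 13081 (2 byte(s))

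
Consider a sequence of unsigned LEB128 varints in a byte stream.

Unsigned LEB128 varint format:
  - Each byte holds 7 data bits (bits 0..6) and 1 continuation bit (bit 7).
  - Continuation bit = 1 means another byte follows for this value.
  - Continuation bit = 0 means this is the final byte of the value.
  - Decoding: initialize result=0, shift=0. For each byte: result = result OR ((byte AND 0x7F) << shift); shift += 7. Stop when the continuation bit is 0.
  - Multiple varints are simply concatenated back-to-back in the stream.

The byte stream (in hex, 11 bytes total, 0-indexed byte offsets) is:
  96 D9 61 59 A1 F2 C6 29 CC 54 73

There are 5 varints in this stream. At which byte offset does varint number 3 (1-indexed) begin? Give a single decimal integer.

  byte[0]=0x96 cont=1 payload=0x16=22: acc |= 22<<0 -> acc=22 shift=7
  byte[1]=0xD9 cont=1 payload=0x59=89: acc |= 89<<7 -> acc=11414 shift=14
  byte[2]=0x61 cont=0 payload=0x61=97: acc |= 97<<14 -> acc=1600662 shift=21 [end]
Varint 1: bytes[0:3] = 96 D9 61 -> value 1600662 (3 byte(s))
  byte[3]=0x59 cont=0 payload=0x59=89: acc |= 89<<0 -> acc=89 shift=7 [end]
Varint 2: bytes[3:4] = 59 -> value 89 (1 byte(s))
  byte[4]=0xA1 cont=1 payload=0x21=33: acc |= 33<<0 -> acc=33 shift=7
  byte[5]=0xF2 cont=1 payload=0x72=114: acc |= 114<<7 -> acc=14625 shift=14
  byte[6]=0xC6 cont=1 payload=0x46=70: acc |= 70<<14 -> acc=1161505 shift=21
  byte[7]=0x29 cont=0 payload=0x29=41: acc |= 41<<21 -> acc=87144737 shift=28 [end]
Varint 3: bytes[4:8] = A1 F2 C6 29 -> value 87144737 (4 byte(s))
  byte[8]=0xCC cont=1 payload=0x4C=76: acc |= 76<<0 -> acc=76 shift=7
  byte[9]=0x54 cont=0 payload=0x54=84: acc |= 84<<7 -> acc=10828 shift=14 [end]
Varint 4: bytes[8:10] = CC 54 -> value 10828 (2 byte(s))
  byte[10]=0x73 cont=0 payload=0x73=115: acc |= 115<<0 -> acc=115 shift=7 [end]
Varint 5: bytes[10:11] = 73 -> value 115 (1 byte(s))

Answer: 4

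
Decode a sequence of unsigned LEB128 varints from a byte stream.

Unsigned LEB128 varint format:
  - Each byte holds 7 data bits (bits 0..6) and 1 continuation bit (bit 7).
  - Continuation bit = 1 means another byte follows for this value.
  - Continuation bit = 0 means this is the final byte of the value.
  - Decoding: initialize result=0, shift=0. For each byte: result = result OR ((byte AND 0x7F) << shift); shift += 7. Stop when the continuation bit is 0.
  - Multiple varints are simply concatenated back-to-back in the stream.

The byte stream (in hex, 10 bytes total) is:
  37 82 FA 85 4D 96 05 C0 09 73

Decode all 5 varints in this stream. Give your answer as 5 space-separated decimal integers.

  byte[0]=0x37 cont=0 payload=0x37=55: acc |= 55<<0 -> acc=55 shift=7 [end]
Varint 1: bytes[0:1] = 37 -> value 55 (1 byte(s))
  byte[1]=0x82 cont=1 payload=0x02=2: acc |= 2<<0 -> acc=2 shift=7
  byte[2]=0xFA cont=1 payload=0x7A=122: acc |= 122<<7 -> acc=15618 shift=14
  byte[3]=0x85 cont=1 payload=0x05=5: acc |= 5<<14 -> acc=97538 shift=21
  byte[4]=0x4D cont=0 payload=0x4D=77: acc |= 77<<21 -> acc=161578242 shift=28 [end]
Varint 2: bytes[1:5] = 82 FA 85 4D -> value 161578242 (4 byte(s))
  byte[5]=0x96 cont=1 payload=0x16=22: acc |= 22<<0 -> acc=22 shift=7
  byte[6]=0x05 cont=0 payload=0x05=5: acc |= 5<<7 -> acc=662 shift=14 [end]
Varint 3: bytes[5:7] = 96 05 -> value 662 (2 byte(s))
  byte[7]=0xC0 cont=1 payload=0x40=64: acc |= 64<<0 -> acc=64 shift=7
  byte[8]=0x09 cont=0 payload=0x09=9: acc |= 9<<7 -> acc=1216 shift=14 [end]
Varint 4: bytes[7:9] = C0 09 -> value 1216 (2 byte(s))
  byte[9]=0x73 cont=0 payload=0x73=115: acc |= 115<<0 -> acc=115 shift=7 [end]
Varint 5: bytes[9:10] = 73 -> value 115 (1 byte(s))

Answer: 55 161578242 662 1216 115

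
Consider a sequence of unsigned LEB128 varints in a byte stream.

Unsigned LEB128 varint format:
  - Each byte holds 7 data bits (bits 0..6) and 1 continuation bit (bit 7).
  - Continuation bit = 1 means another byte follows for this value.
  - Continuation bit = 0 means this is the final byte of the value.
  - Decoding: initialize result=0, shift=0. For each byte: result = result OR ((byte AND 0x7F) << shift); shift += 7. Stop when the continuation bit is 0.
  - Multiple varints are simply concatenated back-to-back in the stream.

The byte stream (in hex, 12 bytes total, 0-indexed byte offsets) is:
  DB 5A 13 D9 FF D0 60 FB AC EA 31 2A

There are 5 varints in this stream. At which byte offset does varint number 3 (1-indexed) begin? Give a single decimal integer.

Answer: 3

Derivation:
  byte[0]=0xDB cont=1 payload=0x5B=91: acc |= 91<<0 -> acc=91 shift=7
  byte[1]=0x5A cont=0 payload=0x5A=90: acc |= 90<<7 -> acc=11611 shift=14 [end]
Varint 1: bytes[0:2] = DB 5A -> value 11611 (2 byte(s))
  byte[2]=0x13 cont=0 payload=0x13=19: acc |= 19<<0 -> acc=19 shift=7 [end]
Varint 2: bytes[2:3] = 13 -> value 19 (1 byte(s))
  byte[3]=0xD9 cont=1 payload=0x59=89: acc |= 89<<0 -> acc=89 shift=7
  byte[4]=0xFF cont=1 payload=0x7F=127: acc |= 127<<7 -> acc=16345 shift=14
  byte[5]=0xD0 cont=1 payload=0x50=80: acc |= 80<<14 -> acc=1327065 shift=21
  byte[6]=0x60 cont=0 payload=0x60=96: acc |= 96<<21 -> acc=202653657 shift=28 [end]
Varint 3: bytes[3:7] = D9 FF D0 60 -> value 202653657 (4 byte(s))
  byte[7]=0xFB cont=1 payload=0x7B=123: acc |= 123<<0 -> acc=123 shift=7
  byte[8]=0xAC cont=1 payload=0x2C=44: acc |= 44<<7 -> acc=5755 shift=14
  byte[9]=0xEA cont=1 payload=0x6A=106: acc |= 106<<14 -> acc=1742459 shift=21
  byte[10]=0x31 cont=0 payload=0x31=49: acc |= 49<<21 -> acc=104502907 shift=28 [end]
Varint 4: bytes[7:11] = FB AC EA 31 -> value 104502907 (4 byte(s))
  byte[11]=0x2A cont=0 payload=0x2A=42: acc |= 42<<0 -> acc=42 shift=7 [end]
Varint 5: bytes[11:12] = 2A -> value 42 (1 byte(s))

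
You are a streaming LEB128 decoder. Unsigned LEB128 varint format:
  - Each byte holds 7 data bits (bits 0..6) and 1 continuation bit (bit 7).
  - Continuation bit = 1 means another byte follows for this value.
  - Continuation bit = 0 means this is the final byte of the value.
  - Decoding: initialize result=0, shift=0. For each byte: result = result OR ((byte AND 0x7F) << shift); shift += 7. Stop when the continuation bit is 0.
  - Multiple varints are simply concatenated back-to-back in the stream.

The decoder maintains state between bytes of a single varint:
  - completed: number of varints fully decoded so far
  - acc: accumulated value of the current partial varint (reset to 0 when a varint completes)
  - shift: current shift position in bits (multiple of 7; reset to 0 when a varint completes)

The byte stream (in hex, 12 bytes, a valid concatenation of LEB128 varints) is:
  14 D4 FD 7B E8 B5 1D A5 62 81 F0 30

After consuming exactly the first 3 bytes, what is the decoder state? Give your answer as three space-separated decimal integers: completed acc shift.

byte[0]=0x14 cont=0 payload=0x14: varint #1 complete (value=20); reset -> completed=1 acc=0 shift=0
byte[1]=0xD4 cont=1 payload=0x54: acc |= 84<<0 -> completed=1 acc=84 shift=7
byte[2]=0xFD cont=1 payload=0x7D: acc |= 125<<7 -> completed=1 acc=16084 shift=14

Answer: 1 16084 14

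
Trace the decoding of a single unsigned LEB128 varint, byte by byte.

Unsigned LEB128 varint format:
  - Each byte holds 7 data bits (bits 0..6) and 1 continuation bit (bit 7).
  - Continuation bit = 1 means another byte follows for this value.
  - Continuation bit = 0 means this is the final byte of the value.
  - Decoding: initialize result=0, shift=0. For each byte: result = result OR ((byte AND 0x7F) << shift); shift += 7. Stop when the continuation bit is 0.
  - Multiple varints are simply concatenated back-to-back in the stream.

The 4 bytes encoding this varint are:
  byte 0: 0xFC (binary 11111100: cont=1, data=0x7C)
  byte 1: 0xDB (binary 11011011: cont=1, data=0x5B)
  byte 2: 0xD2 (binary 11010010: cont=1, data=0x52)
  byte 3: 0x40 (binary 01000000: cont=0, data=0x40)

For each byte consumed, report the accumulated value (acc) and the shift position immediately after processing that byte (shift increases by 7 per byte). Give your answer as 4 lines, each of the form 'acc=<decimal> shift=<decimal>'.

Answer: acc=124 shift=7
acc=11772 shift=14
acc=1355260 shift=21
acc=135572988 shift=28

Derivation:
byte 0=0xFC: payload=0x7C=124, contrib = 124<<0 = 124; acc -> 124, shift -> 7
byte 1=0xDB: payload=0x5B=91, contrib = 91<<7 = 11648; acc -> 11772, shift -> 14
byte 2=0xD2: payload=0x52=82, contrib = 82<<14 = 1343488; acc -> 1355260, shift -> 21
byte 3=0x40: payload=0x40=64, contrib = 64<<21 = 134217728; acc -> 135572988, shift -> 28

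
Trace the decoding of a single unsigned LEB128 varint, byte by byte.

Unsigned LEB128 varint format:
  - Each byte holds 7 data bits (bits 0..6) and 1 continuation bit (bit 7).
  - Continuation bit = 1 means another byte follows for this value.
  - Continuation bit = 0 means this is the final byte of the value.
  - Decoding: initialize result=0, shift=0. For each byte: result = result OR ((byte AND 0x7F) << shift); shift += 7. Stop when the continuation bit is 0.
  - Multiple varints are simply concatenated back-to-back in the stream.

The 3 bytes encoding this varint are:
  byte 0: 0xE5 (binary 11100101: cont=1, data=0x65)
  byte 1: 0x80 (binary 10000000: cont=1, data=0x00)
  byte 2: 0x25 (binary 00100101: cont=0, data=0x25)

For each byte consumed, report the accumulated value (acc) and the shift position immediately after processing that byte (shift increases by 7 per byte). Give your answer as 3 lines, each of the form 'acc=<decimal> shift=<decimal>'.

byte 0=0xE5: payload=0x65=101, contrib = 101<<0 = 101; acc -> 101, shift -> 7
byte 1=0x80: payload=0x00=0, contrib = 0<<7 = 0; acc -> 101, shift -> 14
byte 2=0x25: payload=0x25=37, contrib = 37<<14 = 606208; acc -> 606309, shift -> 21

Answer: acc=101 shift=7
acc=101 shift=14
acc=606309 shift=21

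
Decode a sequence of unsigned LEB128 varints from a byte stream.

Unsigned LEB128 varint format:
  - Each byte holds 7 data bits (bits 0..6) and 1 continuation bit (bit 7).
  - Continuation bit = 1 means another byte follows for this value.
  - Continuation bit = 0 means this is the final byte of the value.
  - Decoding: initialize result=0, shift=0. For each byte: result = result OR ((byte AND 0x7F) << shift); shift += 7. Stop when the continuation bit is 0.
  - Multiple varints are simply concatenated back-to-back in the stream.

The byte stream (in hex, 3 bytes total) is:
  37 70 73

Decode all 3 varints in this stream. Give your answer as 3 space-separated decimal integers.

Answer: 55 112 115

Derivation:
  byte[0]=0x37 cont=0 payload=0x37=55: acc |= 55<<0 -> acc=55 shift=7 [end]
Varint 1: bytes[0:1] = 37 -> value 55 (1 byte(s))
  byte[1]=0x70 cont=0 payload=0x70=112: acc |= 112<<0 -> acc=112 shift=7 [end]
Varint 2: bytes[1:2] = 70 -> value 112 (1 byte(s))
  byte[2]=0x73 cont=0 payload=0x73=115: acc |= 115<<0 -> acc=115 shift=7 [end]
Varint 3: bytes[2:3] = 73 -> value 115 (1 byte(s))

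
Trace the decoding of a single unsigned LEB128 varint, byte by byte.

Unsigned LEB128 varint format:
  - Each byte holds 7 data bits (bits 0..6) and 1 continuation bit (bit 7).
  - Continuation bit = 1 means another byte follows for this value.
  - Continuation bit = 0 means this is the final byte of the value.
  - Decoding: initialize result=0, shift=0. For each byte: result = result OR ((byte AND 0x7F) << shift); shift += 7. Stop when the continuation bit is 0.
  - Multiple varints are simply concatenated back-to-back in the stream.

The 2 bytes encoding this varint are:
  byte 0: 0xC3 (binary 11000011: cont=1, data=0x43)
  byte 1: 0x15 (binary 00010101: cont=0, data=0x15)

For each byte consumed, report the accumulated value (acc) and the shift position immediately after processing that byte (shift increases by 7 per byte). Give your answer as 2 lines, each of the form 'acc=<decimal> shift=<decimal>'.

Answer: acc=67 shift=7
acc=2755 shift=14

Derivation:
byte 0=0xC3: payload=0x43=67, contrib = 67<<0 = 67; acc -> 67, shift -> 7
byte 1=0x15: payload=0x15=21, contrib = 21<<7 = 2688; acc -> 2755, shift -> 14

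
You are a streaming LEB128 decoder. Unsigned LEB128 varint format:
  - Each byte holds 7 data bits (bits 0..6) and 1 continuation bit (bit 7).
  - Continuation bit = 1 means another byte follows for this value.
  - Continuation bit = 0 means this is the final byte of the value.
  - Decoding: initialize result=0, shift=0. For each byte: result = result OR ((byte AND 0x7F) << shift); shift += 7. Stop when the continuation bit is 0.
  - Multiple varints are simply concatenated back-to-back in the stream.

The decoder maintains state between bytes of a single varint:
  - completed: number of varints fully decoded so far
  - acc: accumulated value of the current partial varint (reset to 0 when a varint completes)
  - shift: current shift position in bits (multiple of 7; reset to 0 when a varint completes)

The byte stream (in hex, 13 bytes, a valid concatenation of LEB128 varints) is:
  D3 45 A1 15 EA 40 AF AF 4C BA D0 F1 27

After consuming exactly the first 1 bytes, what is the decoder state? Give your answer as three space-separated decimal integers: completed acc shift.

Answer: 0 83 7

Derivation:
byte[0]=0xD3 cont=1 payload=0x53: acc |= 83<<0 -> completed=0 acc=83 shift=7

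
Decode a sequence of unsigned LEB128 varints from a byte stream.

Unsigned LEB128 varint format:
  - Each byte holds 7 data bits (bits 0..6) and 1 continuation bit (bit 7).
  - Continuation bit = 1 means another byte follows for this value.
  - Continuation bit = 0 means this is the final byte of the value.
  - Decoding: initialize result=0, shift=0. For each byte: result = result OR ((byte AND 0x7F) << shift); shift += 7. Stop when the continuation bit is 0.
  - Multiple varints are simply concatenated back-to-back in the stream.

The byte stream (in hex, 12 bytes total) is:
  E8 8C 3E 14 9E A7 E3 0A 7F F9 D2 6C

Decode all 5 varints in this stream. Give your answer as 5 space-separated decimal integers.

  byte[0]=0xE8 cont=1 payload=0x68=104: acc |= 104<<0 -> acc=104 shift=7
  byte[1]=0x8C cont=1 payload=0x0C=12: acc |= 12<<7 -> acc=1640 shift=14
  byte[2]=0x3E cont=0 payload=0x3E=62: acc |= 62<<14 -> acc=1017448 shift=21 [end]
Varint 1: bytes[0:3] = E8 8C 3E -> value 1017448 (3 byte(s))
  byte[3]=0x14 cont=0 payload=0x14=20: acc |= 20<<0 -> acc=20 shift=7 [end]
Varint 2: bytes[3:4] = 14 -> value 20 (1 byte(s))
  byte[4]=0x9E cont=1 payload=0x1E=30: acc |= 30<<0 -> acc=30 shift=7
  byte[5]=0xA7 cont=1 payload=0x27=39: acc |= 39<<7 -> acc=5022 shift=14
  byte[6]=0xE3 cont=1 payload=0x63=99: acc |= 99<<14 -> acc=1627038 shift=21
  byte[7]=0x0A cont=0 payload=0x0A=10: acc |= 10<<21 -> acc=22598558 shift=28 [end]
Varint 3: bytes[4:8] = 9E A7 E3 0A -> value 22598558 (4 byte(s))
  byte[8]=0x7F cont=0 payload=0x7F=127: acc |= 127<<0 -> acc=127 shift=7 [end]
Varint 4: bytes[8:9] = 7F -> value 127 (1 byte(s))
  byte[9]=0xF9 cont=1 payload=0x79=121: acc |= 121<<0 -> acc=121 shift=7
  byte[10]=0xD2 cont=1 payload=0x52=82: acc |= 82<<7 -> acc=10617 shift=14
  byte[11]=0x6C cont=0 payload=0x6C=108: acc |= 108<<14 -> acc=1780089 shift=21 [end]
Varint 5: bytes[9:12] = F9 D2 6C -> value 1780089 (3 byte(s))

Answer: 1017448 20 22598558 127 1780089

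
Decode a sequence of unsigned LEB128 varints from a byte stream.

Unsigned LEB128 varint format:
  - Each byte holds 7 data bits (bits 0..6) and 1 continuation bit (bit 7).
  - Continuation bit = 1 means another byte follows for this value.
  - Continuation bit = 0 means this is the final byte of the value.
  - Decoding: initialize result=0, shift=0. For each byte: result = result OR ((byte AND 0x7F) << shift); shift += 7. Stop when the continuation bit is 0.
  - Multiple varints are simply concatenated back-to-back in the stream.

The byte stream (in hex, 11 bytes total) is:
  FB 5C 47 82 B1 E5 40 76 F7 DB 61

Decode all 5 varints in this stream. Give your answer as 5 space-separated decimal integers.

Answer: 11899 71 135878786 118 1601015

Derivation:
  byte[0]=0xFB cont=1 payload=0x7B=123: acc |= 123<<0 -> acc=123 shift=7
  byte[1]=0x5C cont=0 payload=0x5C=92: acc |= 92<<7 -> acc=11899 shift=14 [end]
Varint 1: bytes[0:2] = FB 5C -> value 11899 (2 byte(s))
  byte[2]=0x47 cont=0 payload=0x47=71: acc |= 71<<0 -> acc=71 shift=7 [end]
Varint 2: bytes[2:3] = 47 -> value 71 (1 byte(s))
  byte[3]=0x82 cont=1 payload=0x02=2: acc |= 2<<0 -> acc=2 shift=7
  byte[4]=0xB1 cont=1 payload=0x31=49: acc |= 49<<7 -> acc=6274 shift=14
  byte[5]=0xE5 cont=1 payload=0x65=101: acc |= 101<<14 -> acc=1661058 shift=21
  byte[6]=0x40 cont=0 payload=0x40=64: acc |= 64<<21 -> acc=135878786 shift=28 [end]
Varint 3: bytes[3:7] = 82 B1 E5 40 -> value 135878786 (4 byte(s))
  byte[7]=0x76 cont=0 payload=0x76=118: acc |= 118<<0 -> acc=118 shift=7 [end]
Varint 4: bytes[7:8] = 76 -> value 118 (1 byte(s))
  byte[8]=0xF7 cont=1 payload=0x77=119: acc |= 119<<0 -> acc=119 shift=7
  byte[9]=0xDB cont=1 payload=0x5B=91: acc |= 91<<7 -> acc=11767 shift=14
  byte[10]=0x61 cont=0 payload=0x61=97: acc |= 97<<14 -> acc=1601015 shift=21 [end]
Varint 5: bytes[8:11] = F7 DB 61 -> value 1601015 (3 byte(s))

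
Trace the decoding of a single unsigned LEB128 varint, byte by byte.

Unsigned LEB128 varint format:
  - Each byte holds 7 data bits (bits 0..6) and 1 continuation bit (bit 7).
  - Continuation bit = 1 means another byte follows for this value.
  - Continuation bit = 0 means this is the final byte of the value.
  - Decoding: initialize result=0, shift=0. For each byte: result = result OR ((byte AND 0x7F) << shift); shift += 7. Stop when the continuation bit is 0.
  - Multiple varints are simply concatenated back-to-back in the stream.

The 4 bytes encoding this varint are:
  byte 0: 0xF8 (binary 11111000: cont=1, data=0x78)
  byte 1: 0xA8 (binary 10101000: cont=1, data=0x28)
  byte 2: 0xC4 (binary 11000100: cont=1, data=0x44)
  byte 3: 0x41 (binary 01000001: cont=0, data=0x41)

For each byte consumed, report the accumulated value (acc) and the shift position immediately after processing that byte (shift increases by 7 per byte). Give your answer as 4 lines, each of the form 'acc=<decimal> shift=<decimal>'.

byte 0=0xF8: payload=0x78=120, contrib = 120<<0 = 120; acc -> 120, shift -> 7
byte 1=0xA8: payload=0x28=40, contrib = 40<<7 = 5120; acc -> 5240, shift -> 14
byte 2=0xC4: payload=0x44=68, contrib = 68<<14 = 1114112; acc -> 1119352, shift -> 21
byte 3=0x41: payload=0x41=65, contrib = 65<<21 = 136314880; acc -> 137434232, shift -> 28

Answer: acc=120 shift=7
acc=5240 shift=14
acc=1119352 shift=21
acc=137434232 shift=28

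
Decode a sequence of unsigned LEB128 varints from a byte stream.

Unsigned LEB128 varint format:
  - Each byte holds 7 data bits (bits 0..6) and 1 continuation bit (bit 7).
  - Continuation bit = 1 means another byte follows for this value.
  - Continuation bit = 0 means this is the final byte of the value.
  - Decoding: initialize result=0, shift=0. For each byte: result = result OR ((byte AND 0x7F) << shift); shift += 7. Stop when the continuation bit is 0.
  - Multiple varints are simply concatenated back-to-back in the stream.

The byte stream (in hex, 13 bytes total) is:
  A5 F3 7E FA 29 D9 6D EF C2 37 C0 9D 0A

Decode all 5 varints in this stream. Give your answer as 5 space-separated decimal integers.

Answer: 2079141 5370 14041 909679 167616

Derivation:
  byte[0]=0xA5 cont=1 payload=0x25=37: acc |= 37<<0 -> acc=37 shift=7
  byte[1]=0xF3 cont=1 payload=0x73=115: acc |= 115<<7 -> acc=14757 shift=14
  byte[2]=0x7E cont=0 payload=0x7E=126: acc |= 126<<14 -> acc=2079141 shift=21 [end]
Varint 1: bytes[0:3] = A5 F3 7E -> value 2079141 (3 byte(s))
  byte[3]=0xFA cont=1 payload=0x7A=122: acc |= 122<<0 -> acc=122 shift=7
  byte[4]=0x29 cont=0 payload=0x29=41: acc |= 41<<7 -> acc=5370 shift=14 [end]
Varint 2: bytes[3:5] = FA 29 -> value 5370 (2 byte(s))
  byte[5]=0xD9 cont=1 payload=0x59=89: acc |= 89<<0 -> acc=89 shift=7
  byte[6]=0x6D cont=0 payload=0x6D=109: acc |= 109<<7 -> acc=14041 shift=14 [end]
Varint 3: bytes[5:7] = D9 6D -> value 14041 (2 byte(s))
  byte[7]=0xEF cont=1 payload=0x6F=111: acc |= 111<<0 -> acc=111 shift=7
  byte[8]=0xC2 cont=1 payload=0x42=66: acc |= 66<<7 -> acc=8559 shift=14
  byte[9]=0x37 cont=0 payload=0x37=55: acc |= 55<<14 -> acc=909679 shift=21 [end]
Varint 4: bytes[7:10] = EF C2 37 -> value 909679 (3 byte(s))
  byte[10]=0xC0 cont=1 payload=0x40=64: acc |= 64<<0 -> acc=64 shift=7
  byte[11]=0x9D cont=1 payload=0x1D=29: acc |= 29<<7 -> acc=3776 shift=14
  byte[12]=0x0A cont=0 payload=0x0A=10: acc |= 10<<14 -> acc=167616 shift=21 [end]
Varint 5: bytes[10:13] = C0 9D 0A -> value 167616 (3 byte(s))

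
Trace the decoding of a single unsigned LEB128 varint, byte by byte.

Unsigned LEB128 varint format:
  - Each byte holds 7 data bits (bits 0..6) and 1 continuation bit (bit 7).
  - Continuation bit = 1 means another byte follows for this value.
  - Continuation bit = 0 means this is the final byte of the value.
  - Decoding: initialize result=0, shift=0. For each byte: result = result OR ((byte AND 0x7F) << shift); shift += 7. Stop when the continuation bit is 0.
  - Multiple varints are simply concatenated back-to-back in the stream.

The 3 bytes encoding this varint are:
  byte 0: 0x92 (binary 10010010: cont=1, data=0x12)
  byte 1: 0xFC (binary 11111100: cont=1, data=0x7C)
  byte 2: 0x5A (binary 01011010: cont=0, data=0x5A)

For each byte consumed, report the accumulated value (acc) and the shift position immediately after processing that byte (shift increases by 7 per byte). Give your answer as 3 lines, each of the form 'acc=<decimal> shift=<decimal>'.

Answer: acc=18 shift=7
acc=15890 shift=14
acc=1490450 shift=21

Derivation:
byte 0=0x92: payload=0x12=18, contrib = 18<<0 = 18; acc -> 18, shift -> 7
byte 1=0xFC: payload=0x7C=124, contrib = 124<<7 = 15872; acc -> 15890, shift -> 14
byte 2=0x5A: payload=0x5A=90, contrib = 90<<14 = 1474560; acc -> 1490450, shift -> 21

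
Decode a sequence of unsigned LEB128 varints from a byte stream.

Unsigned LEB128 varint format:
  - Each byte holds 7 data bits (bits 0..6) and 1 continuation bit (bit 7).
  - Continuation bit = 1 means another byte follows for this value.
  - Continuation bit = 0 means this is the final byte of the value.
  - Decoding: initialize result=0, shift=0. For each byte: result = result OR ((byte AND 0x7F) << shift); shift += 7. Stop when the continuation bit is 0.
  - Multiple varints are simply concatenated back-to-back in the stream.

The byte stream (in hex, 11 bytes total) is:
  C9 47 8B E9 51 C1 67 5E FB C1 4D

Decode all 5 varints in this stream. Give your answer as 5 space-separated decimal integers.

Answer: 9161 1340555 13249 94 1270011

Derivation:
  byte[0]=0xC9 cont=1 payload=0x49=73: acc |= 73<<0 -> acc=73 shift=7
  byte[1]=0x47 cont=0 payload=0x47=71: acc |= 71<<7 -> acc=9161 shift=14 [end]
Varint 1: bytes[0:2] = C9 47 -> value 9161 (2 byte(s))
  byte[2]=0x8B cont=1 payload=0x0B=11: acc |= 11<<0 -> acc=11 shift=7
  byte[3]=0xE9 cont=1 payload=0x69=105: acc |= 105<<7 -> acc=13451 shift=14
  byte[4]=0x51 cont=0 payload=0x51=81: acc |= 81<<14 -> acc=1340555 shift=21 [end]
Varint 2: bytes[2:5] = 8B E9 51 -> value 1340555 (3 byte(s))
  byte[5]=0xC1 cont=1 payload=0x41=65: acc |= 65<<0 -> acc=65 shift=7
  byte[6]=0x67 cont=0 payload=0x67=103: acc |= 103<<7 -> acc=13249 shift=14 [end]
Varint 3: bytes[5:7] = C1 67 -> value 13249 (2 byte(s))
  byte[7]=0x5E cont=0 payload=0x5E=94: acc |= 94<<0 -> acc=94 shift=7 [end]
Varint 4: bytes[7:8] = 5E -> value 94 (1 byte(s))
  byte[8]=0xFB cont=1 payload=0x7B=123: acc |= 123<<0 -> acc=123 shift=7
  byte[9]=0xC1 cont=1 payload=0x41=65: acc |= 65<<7 -> acc=8443 shift=14
  byte[10]=0x4D cont=0 payload=0x4D=77: acc |= 77<<14 -> acc=1270011 shift=21 [end]
Varint 5: bytes[8:11] = FB C1 4D -> value 1270011 (3 byte(s))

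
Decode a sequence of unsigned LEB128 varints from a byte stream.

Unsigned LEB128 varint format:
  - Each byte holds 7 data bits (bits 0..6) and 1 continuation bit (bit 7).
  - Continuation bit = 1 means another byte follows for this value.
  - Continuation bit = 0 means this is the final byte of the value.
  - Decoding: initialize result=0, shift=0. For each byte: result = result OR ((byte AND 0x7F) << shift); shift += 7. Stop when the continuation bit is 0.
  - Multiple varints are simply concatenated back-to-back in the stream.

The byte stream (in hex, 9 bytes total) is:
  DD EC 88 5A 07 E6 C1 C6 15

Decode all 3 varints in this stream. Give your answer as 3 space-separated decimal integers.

Answer: 188888669 7 45195494

Derivation:
  byte[0]=0xDD cont=1 payload=0x5D=93: acc |= 93<<0 -> acc=93 shift=7
  byte[1]=0xEC cont=1 payload=0x6C=108: acc |= 108<<7 -> acc=13917 shift=14
  byte[2]=0x88 cont=1 payload=0x08=8: acc |= 8<<14 -> acc=144989 shift=21
  byte[3]=0x5A cont=0 payload=0x5A=90: acc |= 90<<21 -> acc=188888669 shift=28 [end]
Varint 1: bytes[0:4] = DD EC 88 5A -> value 188888669 (4 byte(s))
  byte[4]=0x07 cont=0 payload=0x07=7: acc |= 7<<0 -> acc=7 shift=7 [end]
Varint 2: bytes[4:5] = 07 -> value 7 (1 byte(s))
  byte[5]=0xE6 cont=1 payload=0x66=102: acc |= 102<<0 -> acc=102 shift=7
  byte[6]=0xC1 cont=1 payload=0x41=65: acc |= 65<<7 -> acc=8422 shift=14
  byte[7]=0xC6 cont=1 payload=0x46=70: acc |= 70<<14 -> acc=1155302 shift=21
  byte[8]=0x15 cont=0 payload=0x15=21: acc |= 21<<21 -> acc=45195494 shift=28 [end]
Varint 3: bytes[5:9] = E6 C1 C6 15 -> value 45195494 (4 byte(s))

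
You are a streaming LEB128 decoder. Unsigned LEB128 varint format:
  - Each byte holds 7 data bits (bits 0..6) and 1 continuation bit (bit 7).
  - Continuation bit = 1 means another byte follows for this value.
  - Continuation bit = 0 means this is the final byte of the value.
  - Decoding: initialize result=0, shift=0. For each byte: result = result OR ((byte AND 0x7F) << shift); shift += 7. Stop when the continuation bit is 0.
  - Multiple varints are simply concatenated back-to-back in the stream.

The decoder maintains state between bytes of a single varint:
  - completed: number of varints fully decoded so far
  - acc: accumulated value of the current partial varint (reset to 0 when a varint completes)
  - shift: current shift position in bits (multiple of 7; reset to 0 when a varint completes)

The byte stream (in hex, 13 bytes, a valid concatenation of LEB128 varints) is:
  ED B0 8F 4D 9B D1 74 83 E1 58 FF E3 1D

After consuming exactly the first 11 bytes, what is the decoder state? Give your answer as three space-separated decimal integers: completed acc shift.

Answer: 3 127 7

Derivation:
byte[0]=0xED cont=1 payload=0x6D: acc |= 109<<0 -> completed=0 acc=109 shift=7
byte[1]=0xB0 cont=1 payload=0x30: acc |= 48<<7 -> completed=0 acc=6253 shift=14
byte[2]=0x8F cont=1 payload=0x0F: acc |= 15<<14 -> completed=0 acc=252013 shift=21
byte[3]=0x4D cont=0 payload=0x4D: varint #1 complete (value=161732717); reset -> completed=1 acc=0 shift=0
byte[4]=0x9B cont=1 payload=0x1B: acc |= 27<<0 -> completed=1 acc=27 shift=7
byte[5]=0xD1 cont=1 payload=0x51: acc |= 81<<7 -> completed=1 acc=10395 shift=14
byte[6]=0x74 cont=0 payload=0x74: varint #2 complete (value=1910939); reset -> completed=2 acc=0 shift=0
byte[7]=0x83 cont=1 payload=0x03: acc |= 3<<0 -> completed=2 acc=3 shift=7
byte[8]=0xE1 cont=1 payload=0x61: acc |= 97<<7 -> completed=2 acc=12419 shift=14
byte[9]=0x58 cont=0 payload=0x58: varint #3 complete (value=1454211); reset -> completed=3 acc=0 shift=0
byte[10]=0xFF cont=1 payload=0x7F: acc |= 127<<0 -> completed=3 acc=127 shift=7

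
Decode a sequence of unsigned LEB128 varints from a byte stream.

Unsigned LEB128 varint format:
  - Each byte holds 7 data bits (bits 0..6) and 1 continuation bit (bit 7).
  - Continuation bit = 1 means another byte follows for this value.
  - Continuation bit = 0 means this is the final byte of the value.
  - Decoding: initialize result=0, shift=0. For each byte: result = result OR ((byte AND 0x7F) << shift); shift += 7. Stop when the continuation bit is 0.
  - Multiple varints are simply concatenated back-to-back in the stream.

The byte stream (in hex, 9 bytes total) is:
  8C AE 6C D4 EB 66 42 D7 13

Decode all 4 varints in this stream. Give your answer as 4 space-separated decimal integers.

Answer: 1775372 1684948 66 2519

Derivation:
  byte[0]=0x8C cont=1 payload=0x0C=12: acc |= 12<<0 -> acc=12 shift=7
  byte[1]=0xAE cont=1 payload=0x2E=46: acc |= 46<<7 -> acc=5900 shift=14
  byte[2]=0x6C cont=0 payload=0x6C=108: acc |= 108<<14 -> acc=1775372 shift=21 [end]
Varint 1: bytes[0:3] = 8C AE 6C -> value 1775372 (3 byte(s))
  byte[3]=0xD4 cont=1 payload=0x54=84: acc |= 84<<0 -> acc=84 shift=7
  byte[4]=0xEB cont=1 payload=0x6B=107: acc |= 107<<7 -> acc=13780 shift=14
  byte[5]=0x66 cont=0 payload=0x66=102: acc |= 102<<14 -> acc=1684948 shift=21 [end]
Varint 2: bytes[3:6] = D4 EB 66 -> value 1684948 (3 byte(s))
  byte[6]=0x42 cont=0 payload=0x42=66: acc |= 66<<0 -> acc=66 shift=7 [end]
Varint 3: bytes[6:7] = 42 -> value 66 (1 byte(s))
  byte[7]=0xD7 cont=1 payload=0x57=87: acc |= 87<<0 -> acc=87 shift=7
  byte[8]=0x13 cont=0 payload=0x13=19: acc |= 19<<7 -> acc=2519 shift=14 [end]
Varint 4: bytes[7:9] = D7 13 -> value 2519 (2 byte(s))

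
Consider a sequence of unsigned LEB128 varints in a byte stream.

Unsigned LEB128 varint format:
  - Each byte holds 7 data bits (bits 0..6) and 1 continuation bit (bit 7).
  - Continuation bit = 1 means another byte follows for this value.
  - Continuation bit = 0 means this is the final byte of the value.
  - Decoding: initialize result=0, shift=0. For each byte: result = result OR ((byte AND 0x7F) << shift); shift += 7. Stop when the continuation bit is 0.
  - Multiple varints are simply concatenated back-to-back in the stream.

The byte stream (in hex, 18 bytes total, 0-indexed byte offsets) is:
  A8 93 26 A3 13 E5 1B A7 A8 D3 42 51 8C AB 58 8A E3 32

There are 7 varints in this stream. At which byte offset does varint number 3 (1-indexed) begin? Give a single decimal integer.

  byte[0]=0xA8 cont=1 payload=0x28=40: acc |= 40<<0 -> acc=40 shift=7
  byte[1]=0x93 cont=1 payload=0x13=19: acc |= 19<<7 -> acc=2472 shift=14
  byte[2]=0x26 cont=0 payload=0x26=38: acc |= 38<<14 -> acc=625064 shift=21 [end]
Varint 1: bytes[0:3] = A8 93 26 -> value 625064 (3 byte(s))
  byte[3]=0xA3 cont=1 payload=0x23=35: acc |= 35<<0 -> acc=35 shift=7
  byte[4]=0x13 cont=0 payload=0x13=19: acc |= 19<<7 -> acc=2467 shift=14 [end]
Varint 2: bytes[3:5] = A3 13 -> value 2467 (2 byte(s))
  byte[5]=0xE5 cont=1 payload=0x65=101: acc |= 101<<0 -> acc=101 shift=7
  byte[6]=0x1B cont=0 payload=0x1B=27: acc |= 27<<7 -> acc=3557 shift=14 [end]
Varint 3: bytes[5:7] = E5 1B -> value 3557 (2 byte(s))
  byte[7]=0xA7 cont=1 payload=0x27=39: acc |= 39<<0 -> acc=39 shift=7
  byte[8]=0xA8 cont=1 payload=0x28=40: acc |= 40<<7 -> acc=5159 shift=14
  byte[9]=0xD3 cont=1 payload=0x53=83: acc |= 83<<14 -> acc=1365031 shift=21
  byte[10]=0x42 cont=0 payload=0x42=66: acc |= 66<<21 -> acc=139777063 shift=28 [end]
Varint 4: bytes[7:11] = A7 A8 D3 42 -> value 139777063 (4 byte(s))
  byte[11]=0x51 cont=0 payload=0x51=81: acc |= 81<<0 -> acc=81 shift=7 [end]
Varint 5: bytes[11:12] = 51 -> value 81 (1 byte(s))
  byte[12]=0x8C cont=1 payload=0x0C=12: acc |= 12<<0 -> acc=12 shift=7
  byte[13]=0xAB cont=1 payload=0x2B=43: acc |= 43<<7 -> acc=5516 shift=14
  byte[14]=0x58 cont=0 payload=0x58=88: acc |= 88<<14 -> acc=1447308 shift=21 [end]
Varint 6: bytes[12:15] = 8C AB 58 -> value 1447308 (3 byte(s))
  byte[15]=0x8A cont=1 payload=0x0A=10: acc |= 10<<0 -> acc=10 shift=7
  byte[16]=0xE3 cont=1 payload=0x63=99: acc |= 99<<7 -> acc=12682 shift=14
  byte[17]=0x32 cont=0 payload=0x32=50: acc |= 50<<14 -> acc=831882 shift=21 [end]
Varint 7: bytes[15:18] = 8A E3 32 -> value 831882 (3 byte(s))

Answer: 5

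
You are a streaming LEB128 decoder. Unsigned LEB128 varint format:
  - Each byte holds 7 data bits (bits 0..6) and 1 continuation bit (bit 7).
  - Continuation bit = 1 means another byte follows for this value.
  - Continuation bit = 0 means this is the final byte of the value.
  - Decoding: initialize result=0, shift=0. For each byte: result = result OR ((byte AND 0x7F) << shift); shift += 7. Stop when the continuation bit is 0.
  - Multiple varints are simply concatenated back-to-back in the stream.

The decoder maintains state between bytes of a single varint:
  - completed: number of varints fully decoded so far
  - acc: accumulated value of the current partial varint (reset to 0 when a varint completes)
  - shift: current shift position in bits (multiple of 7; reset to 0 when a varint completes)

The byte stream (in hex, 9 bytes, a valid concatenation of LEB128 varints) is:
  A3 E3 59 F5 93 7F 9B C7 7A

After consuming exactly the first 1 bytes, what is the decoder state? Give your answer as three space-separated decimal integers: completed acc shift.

byte[0]=0xA3 cont=1 payload=0x23: acc |= 35<<0 -> completed=0 acc=35 shift=7

Answer: 0 35 7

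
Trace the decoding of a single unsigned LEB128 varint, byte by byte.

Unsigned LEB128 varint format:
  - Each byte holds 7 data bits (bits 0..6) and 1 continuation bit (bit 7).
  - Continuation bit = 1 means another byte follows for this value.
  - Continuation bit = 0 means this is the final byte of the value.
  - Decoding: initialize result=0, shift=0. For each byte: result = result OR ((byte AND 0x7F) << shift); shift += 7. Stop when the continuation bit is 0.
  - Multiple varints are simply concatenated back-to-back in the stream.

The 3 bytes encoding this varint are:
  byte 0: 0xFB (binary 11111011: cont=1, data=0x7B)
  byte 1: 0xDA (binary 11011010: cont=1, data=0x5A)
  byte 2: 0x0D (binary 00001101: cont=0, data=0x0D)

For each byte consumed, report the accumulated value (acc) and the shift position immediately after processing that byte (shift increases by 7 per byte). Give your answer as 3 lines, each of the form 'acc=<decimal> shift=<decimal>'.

byte 0=0xFB: payload=0x7B=123, contrib = 123<<0 = 123; acc -> 123, shift -> 7
byte 1=0xDA: payload=0x5A=90, contrib = 90<<7 = 11520; acc -> 11643, shift -> 14
byte 2=0x0D: payload=0x0D=13, contrib = 13<<14 = 212992; acc -> 224635, shift -> 21

Answer: acc=123 shift=7
acc=11643 shift=14
acc=224635 shift=21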